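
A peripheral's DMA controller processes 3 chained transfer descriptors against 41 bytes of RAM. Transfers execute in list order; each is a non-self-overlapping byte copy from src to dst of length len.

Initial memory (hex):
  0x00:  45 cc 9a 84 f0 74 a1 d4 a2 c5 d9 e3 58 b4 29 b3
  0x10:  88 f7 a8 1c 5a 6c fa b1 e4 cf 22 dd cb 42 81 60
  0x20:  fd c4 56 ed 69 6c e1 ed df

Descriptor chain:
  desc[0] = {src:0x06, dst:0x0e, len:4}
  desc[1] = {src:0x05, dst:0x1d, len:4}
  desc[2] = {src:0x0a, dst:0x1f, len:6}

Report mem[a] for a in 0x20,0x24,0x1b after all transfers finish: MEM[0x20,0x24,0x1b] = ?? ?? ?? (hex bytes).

[0] 0x06->0x0e len=4 : a1 d4 a2 c5
[1] 0x05->0x1d len=4 : 74 a1 d4 a2
[2] 0x0a->0x1f len=6 : d9 e3 58 b4 a1 d4
query mem[0x20]=0xe3, mem[0x24]=0xd4, mem[0x1b]=0xdd

MEM[0x20,0x24,0x1b] = e3 d4 dd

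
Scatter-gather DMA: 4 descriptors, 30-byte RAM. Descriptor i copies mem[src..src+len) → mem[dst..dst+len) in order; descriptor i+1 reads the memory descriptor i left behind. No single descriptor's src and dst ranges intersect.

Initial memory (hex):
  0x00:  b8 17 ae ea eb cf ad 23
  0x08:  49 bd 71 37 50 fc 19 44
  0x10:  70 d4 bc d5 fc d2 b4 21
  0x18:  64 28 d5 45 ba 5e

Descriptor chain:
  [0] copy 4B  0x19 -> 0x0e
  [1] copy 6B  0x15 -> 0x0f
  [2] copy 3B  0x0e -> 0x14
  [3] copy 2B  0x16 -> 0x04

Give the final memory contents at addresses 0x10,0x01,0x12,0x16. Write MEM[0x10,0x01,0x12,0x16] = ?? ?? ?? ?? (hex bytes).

  after D0: wrote 4B at 0x0e = 28d545ba
  after D1: wrote 6B at 0x0f = d2b4216428d5
  after D2: wrote 3B at 0x14 = 28d2b4
  after D3: wrote 2B at 0x04 = b421
query mem[0x10]=0xb4, mem[0x01]=0x17, mem[0x12]=0x64, mem[0x16]=0xb4

MEM[0x10,0x01,0x12,0x16] = b4 17 64 b4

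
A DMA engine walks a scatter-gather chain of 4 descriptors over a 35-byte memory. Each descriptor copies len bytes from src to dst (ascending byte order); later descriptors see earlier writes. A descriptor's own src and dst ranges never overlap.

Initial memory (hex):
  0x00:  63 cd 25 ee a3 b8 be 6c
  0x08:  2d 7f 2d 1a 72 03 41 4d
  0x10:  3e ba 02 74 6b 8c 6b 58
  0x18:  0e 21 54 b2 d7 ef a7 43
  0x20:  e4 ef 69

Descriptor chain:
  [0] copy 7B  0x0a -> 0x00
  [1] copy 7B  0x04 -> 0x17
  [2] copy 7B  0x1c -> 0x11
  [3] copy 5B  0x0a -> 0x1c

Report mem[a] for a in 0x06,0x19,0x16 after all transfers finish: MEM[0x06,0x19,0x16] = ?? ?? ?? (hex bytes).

MEM[0x06,0x19,0x16] = 3e 3e ef

D0: mem[0x00..0x06] <- [2d 1a 72 03 41 4d 3e]
D1: mem[0x17..0x1d] <- [41 4d 3e 6c 2d 7f 2d]
D2: mem[0x11..0x17] <- [7f 2d a7 43 e4 ef 69]
D3: mem[0x1c..0x20] <- [2d 1a 72 03 41]
query mem[0x06]=0x3e, mem[0x19]=0x3e, mem[0x16]=0xef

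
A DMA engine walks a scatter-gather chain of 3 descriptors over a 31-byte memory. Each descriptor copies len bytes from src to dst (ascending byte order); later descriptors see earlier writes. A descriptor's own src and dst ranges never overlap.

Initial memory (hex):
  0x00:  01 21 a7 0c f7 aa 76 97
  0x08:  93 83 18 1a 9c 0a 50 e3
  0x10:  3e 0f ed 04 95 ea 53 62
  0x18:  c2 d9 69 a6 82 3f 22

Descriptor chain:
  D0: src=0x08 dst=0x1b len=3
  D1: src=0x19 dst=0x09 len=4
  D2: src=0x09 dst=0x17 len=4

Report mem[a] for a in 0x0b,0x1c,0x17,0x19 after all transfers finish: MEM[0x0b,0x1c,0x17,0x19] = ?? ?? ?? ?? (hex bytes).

D0: mem[0x1b..0x1d] <- [93 83 18]
D1: mem[0x09..0x0c] <- [d9 69 93 83]
D2: mem[0x17..0x1a] <- [d9 69 93 83]
query mem[0x0b]=0x93, mem[0x1c]=0x83, mem[0x17]=0xd9, mem[0x19]=0x93

MEM[0x0b,0x1c,0x17,0x19] = 93 83 d9 93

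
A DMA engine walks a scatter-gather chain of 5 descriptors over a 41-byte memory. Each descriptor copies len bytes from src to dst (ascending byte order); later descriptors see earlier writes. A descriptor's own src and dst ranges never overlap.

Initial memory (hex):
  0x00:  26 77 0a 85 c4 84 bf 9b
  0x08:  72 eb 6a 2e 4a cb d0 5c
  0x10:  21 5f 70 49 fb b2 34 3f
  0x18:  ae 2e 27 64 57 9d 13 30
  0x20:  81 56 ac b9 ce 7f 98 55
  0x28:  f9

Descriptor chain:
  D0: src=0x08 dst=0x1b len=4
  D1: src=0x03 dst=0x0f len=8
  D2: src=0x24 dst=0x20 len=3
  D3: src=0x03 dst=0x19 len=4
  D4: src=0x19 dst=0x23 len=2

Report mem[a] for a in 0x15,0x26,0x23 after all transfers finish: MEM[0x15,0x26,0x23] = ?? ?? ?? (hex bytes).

[0] 0x08->0x1b len=4 : 72 eb 6a 2e
[1] 0x03->0x0f len=8 : 85 c4 84 bf 9b 72 eb 6a
[2] 0x24->0x20 len=3 : ce 7f 98
[3] 0x03->0x19 len=4 : 85 c4 84 bf
[4] 0x19->0x23 len=2 : 85 c4
query mem[0x15]=0xeb, mem[0x26]=0x98, mem[0x23]=0x85

MEM[0x15,0x26,0x23] = eb 98 85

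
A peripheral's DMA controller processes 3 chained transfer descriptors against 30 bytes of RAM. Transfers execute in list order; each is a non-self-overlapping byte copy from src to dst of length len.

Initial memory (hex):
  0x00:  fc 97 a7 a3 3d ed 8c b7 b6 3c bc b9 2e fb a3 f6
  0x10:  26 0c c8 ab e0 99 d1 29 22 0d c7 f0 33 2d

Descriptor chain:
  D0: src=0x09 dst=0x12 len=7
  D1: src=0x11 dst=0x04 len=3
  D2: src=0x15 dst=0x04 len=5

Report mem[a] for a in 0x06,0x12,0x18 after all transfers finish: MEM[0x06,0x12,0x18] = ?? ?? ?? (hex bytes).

MEM[0x06,0x12,0x18] = a3 3c f6

D0: mem[0x12..0x18] <- [3c bc b9 2e fb a3 f6]
D1: mem[0x04..0x06] <- [0c 3c bc]
D2: mem[0x04..0x08] <- [2e fb a3 f6 0d]
query mem[0x06]=0xa3, mem[0x12]=0x3c, mem[0x18]=0xf6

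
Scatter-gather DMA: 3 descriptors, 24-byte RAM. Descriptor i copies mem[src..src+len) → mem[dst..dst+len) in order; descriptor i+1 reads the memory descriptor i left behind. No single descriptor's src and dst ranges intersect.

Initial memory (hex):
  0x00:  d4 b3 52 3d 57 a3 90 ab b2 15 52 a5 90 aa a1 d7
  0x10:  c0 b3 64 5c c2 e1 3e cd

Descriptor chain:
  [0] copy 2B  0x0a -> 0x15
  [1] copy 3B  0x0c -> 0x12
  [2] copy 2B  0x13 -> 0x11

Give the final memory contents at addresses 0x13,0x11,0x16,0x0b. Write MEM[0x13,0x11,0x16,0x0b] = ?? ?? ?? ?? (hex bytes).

D0: mem[0x15..0x16] <- [52 a5]
D1: mem[0x12..0x14] <- [90 aa a1]
D2: mem[0x11..0x12] <- [aa a1]
query mem[0x13]=0xaa, mem[0x11]=0xaa, mem[0x16]=0xa5, mem[0x0b]=0xa5

MEM[0x13,0x11,0x16,0x0b] = aa aa a5 a5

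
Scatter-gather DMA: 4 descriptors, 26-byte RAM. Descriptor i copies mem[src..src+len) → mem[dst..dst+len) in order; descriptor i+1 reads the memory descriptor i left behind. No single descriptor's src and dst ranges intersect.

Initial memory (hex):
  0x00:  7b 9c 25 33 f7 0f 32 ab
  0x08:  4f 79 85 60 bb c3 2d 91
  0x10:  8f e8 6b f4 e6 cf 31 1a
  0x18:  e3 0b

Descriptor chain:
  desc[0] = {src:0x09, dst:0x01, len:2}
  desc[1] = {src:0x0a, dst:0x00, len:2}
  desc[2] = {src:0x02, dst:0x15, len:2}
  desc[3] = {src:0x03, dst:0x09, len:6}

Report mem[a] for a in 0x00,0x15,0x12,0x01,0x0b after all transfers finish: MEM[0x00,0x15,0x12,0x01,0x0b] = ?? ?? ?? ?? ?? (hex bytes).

#0 dst[0x01+2] := {0x79,0x85}
#1 dst[0x00+2] := {0x85,0x60}
#2 dst[0x15+2] := {0x85,0x33}
#3 dst[0x09+6] := {0x33,0xf7,0x0f,0x32,0xab,0x4f}
query mem[0x00]=0x85, mem[0x15]=0x85, mem[0x12]=0x6b, mem[0x01]=0x60, mem[0x0b]=0x0f

MEM[0x00,0x15,0x12,0x01,0x0b] = 85 85 6b 60 0f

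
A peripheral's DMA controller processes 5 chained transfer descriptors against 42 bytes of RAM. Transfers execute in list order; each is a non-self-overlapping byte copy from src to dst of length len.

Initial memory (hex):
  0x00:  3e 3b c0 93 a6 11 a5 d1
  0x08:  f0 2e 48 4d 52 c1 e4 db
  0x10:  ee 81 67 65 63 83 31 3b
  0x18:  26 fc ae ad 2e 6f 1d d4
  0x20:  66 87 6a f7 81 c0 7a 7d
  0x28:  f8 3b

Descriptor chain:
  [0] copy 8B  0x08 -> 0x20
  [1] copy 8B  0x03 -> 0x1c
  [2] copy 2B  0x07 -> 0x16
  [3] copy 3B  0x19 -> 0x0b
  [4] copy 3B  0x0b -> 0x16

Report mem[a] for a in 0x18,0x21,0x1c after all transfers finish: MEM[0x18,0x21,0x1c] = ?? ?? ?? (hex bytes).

MEM[0x18,0x21,0x1c] = ad f0 93

[0] 0x08->0x20 len=8 : f0 2e 48 4d 52 c1 e4 db
[1] 0x03->0x1c len=8 : 93 a6 11 a5 d1 f0 2e 48
[2] 0x07->0x16 len=2 : d1 f0
[3] 0x19->0x0b len=3 : fc ae ad
[4] 0x0b->0x16 len=3 : fc ae ad
query mem[0x18]=0xad, mem[0x21]=0xf0, mem[0x1c]=0x93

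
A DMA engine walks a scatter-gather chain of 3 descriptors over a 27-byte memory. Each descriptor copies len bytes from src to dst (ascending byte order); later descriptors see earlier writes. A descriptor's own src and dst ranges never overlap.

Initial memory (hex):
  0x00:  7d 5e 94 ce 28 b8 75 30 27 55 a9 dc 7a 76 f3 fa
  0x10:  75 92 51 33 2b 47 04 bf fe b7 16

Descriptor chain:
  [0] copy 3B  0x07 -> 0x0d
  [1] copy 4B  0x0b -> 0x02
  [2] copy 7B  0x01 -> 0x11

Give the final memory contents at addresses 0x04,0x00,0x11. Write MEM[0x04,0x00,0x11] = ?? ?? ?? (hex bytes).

#0 dst[0x0d+3] := {0x30,0x27,0x55}
#1 dst[0x02+4] := {0xdc,0x7a,0x30,0x27}
#2 dst[0x11+7] := {0x5e,0xdc,0x7a,0x30,0x27,0x75,0x30}
query mem[0x04]=0x30, mem[0x00]=0x7d, mem[0x11]=0x5e

MEM[0x04,0x00,0x11] = 30 7d 5e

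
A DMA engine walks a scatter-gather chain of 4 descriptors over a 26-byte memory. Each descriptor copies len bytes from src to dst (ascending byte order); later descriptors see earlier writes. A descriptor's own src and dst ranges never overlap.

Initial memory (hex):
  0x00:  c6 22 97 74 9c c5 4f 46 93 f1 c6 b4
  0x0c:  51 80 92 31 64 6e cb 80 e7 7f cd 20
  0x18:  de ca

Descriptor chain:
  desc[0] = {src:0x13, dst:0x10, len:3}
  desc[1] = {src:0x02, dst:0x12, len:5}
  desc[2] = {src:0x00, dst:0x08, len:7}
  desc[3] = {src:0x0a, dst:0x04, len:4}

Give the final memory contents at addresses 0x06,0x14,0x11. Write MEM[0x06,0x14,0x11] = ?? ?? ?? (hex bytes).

  after D0: wrote 3B at 0x10 = 80e77f
  after D1: wrote 5B at 0x12 = 97749cc54f
  after D2: wrote 7B at 0x08 = c62297749cc54f
  after D3: wrote 4B at 0x04 = 97749cc5
query mem[0x06]=0x9c, mem[0x14]=0x9c, mem[0x11]=0xe7

MEM[0x06,0x14,0x11] = 9c 9c e7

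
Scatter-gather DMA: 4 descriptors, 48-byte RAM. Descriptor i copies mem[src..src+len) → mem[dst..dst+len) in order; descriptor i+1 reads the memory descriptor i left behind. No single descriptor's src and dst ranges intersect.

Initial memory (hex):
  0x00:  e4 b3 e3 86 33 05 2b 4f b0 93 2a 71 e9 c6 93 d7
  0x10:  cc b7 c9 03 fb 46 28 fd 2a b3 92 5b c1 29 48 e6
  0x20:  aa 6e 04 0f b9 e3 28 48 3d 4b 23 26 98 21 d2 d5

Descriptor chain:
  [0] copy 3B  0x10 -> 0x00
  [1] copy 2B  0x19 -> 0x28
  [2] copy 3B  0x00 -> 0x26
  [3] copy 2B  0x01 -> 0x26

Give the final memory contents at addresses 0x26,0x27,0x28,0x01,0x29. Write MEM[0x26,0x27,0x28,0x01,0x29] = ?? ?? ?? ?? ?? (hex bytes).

MEM[0x26,0x27,0x28,0x01,0x29] = b7 c9 c9 b7 92

  after D0: wrote 3B at 0x00 = ccb7c9
  after D1: wrote 2B at 0x28 = b392
  after D2: wrote 3B at 0x26 = ccb7c9
  after D3: wrote 2B at 0x26 = b7c9
query mem[0x26]=0xb7, mem[0x27]=0xc9, mem[0x28]=0xc9, mem[0x01]=0xb7, mem[0x29]=0x92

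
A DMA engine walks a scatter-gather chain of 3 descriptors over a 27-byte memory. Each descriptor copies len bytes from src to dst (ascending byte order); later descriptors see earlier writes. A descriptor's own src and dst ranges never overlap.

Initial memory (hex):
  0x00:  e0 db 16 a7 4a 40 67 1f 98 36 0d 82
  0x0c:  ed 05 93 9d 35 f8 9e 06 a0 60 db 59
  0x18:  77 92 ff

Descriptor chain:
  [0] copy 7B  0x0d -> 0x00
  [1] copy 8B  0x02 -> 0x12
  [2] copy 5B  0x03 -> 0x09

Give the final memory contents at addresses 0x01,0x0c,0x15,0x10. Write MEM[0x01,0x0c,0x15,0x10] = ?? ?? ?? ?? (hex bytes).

#0 dst[0x00+7] := {0x05,0x93,0x9d,0x35,0xf8,0x9e,0x06}
#1 dst[0x12+8] := {0x9d,0x35,0xf8,0x9e,0x06,0x1f,0x98,0x36}
#2 dst[0x09+5] := {0x35,0xf8,0x9e,0x06,0x1f}
query mem[0x01]=0x93, mem[0x0c]=0x06, mem[0x15]=0x9e, mem[0x10]=0x35

MEM[0x01,0x0c,0x15,0x10] = 93 06 9e 35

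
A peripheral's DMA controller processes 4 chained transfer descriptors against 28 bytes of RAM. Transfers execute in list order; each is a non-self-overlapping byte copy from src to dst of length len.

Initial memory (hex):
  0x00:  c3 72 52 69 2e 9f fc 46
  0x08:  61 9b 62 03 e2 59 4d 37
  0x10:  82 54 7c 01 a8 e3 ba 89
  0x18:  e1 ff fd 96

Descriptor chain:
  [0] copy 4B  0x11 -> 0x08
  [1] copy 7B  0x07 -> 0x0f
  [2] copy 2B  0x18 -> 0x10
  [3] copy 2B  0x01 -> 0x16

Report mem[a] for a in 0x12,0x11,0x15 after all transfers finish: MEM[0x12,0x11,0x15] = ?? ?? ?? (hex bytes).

MEM[0x12,0x11,0x15] = 01 ff 59

D0: mem[0x08..0x0b] <- [54 7c 01 a8]
D1: mem[0x0f..0x15] <- [46 54 7c 01 a8 e2 59]
D2: mem[0x10..0x11] <- [e1 ff]
D3: mem[0x16..0x17] <- [72 52]
query mem[0x12]=0x01, mem[0x11]=0xff, mem[0x15]=0x59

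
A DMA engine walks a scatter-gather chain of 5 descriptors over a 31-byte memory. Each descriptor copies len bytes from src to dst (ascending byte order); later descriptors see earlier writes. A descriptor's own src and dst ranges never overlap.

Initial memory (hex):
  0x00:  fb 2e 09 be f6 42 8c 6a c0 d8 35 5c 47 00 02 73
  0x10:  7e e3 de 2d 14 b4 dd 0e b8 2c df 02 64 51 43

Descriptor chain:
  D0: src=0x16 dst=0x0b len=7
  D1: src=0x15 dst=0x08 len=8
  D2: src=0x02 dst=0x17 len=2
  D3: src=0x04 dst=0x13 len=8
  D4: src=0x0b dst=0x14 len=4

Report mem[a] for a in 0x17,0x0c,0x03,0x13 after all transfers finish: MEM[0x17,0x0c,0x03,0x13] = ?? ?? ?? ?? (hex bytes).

MEM[0x17,0x0c,0x03,0x13] = 02 2c be f6

  after D0: wrote 7B at 0x0b = dd0eb82cdf0264
  after D1: wrote 8B at 0x08 = b4dd0eb82cdf0264
  after D2: wrote 2B at 0x17 = 09be
  after D3: wrote 8B at 0x13 = f6428c6ab4dd0eb8
  after D4: wrote 4B at 0x14 = b82cdf02
query mem[0x17]=0x02, mem[0x0c]=0x2c, mem[0x03]=0xbe, mem[0x13]=0xf6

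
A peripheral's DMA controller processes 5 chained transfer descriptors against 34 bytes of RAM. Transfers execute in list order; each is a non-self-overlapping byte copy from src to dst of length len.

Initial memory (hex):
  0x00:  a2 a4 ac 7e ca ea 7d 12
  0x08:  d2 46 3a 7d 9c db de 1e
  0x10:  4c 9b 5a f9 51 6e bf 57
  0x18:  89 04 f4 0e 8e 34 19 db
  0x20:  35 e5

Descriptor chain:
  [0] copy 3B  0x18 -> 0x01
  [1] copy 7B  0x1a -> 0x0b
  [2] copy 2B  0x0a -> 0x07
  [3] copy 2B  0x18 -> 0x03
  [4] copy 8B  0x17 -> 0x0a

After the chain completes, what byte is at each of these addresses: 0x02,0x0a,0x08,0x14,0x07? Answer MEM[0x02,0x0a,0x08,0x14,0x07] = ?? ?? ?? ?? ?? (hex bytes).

#0 dst[0x01+3] := {0x89,0x04,0xf4}
#1 dst[0x0b+7] := {0xf4,0x0e,0x8e,0x34,0x19,0xdb,0x35}
#2 dst[0x07+2] := {0x3a,0xf4}
#3 dst[0x03+2] := {0x89,0x04}
#4 dst[0x0a+8] := {0x57,0x89,0x04,0xf4,0x0e,0x8e,0x34,0x19}
query mem[0x02]=0x04, mem[0x0a]=0x57, mem[0x08]=0xf4, mem[0x14]=0x51, mem[0x07]=0x3a

MEM[0x02,0x0a,0x08,0x14,0x07] = 04 57 f4 51 3a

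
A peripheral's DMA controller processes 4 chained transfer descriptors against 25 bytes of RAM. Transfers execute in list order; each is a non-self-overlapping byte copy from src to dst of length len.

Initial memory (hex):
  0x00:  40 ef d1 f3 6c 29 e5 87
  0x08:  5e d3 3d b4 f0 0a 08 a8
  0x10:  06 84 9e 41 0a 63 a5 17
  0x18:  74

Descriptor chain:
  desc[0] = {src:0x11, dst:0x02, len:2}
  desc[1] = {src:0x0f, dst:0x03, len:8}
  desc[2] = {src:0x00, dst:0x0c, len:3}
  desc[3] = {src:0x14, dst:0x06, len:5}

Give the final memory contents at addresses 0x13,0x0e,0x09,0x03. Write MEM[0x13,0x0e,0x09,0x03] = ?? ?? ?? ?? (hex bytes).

D0: mem[0x02..0x03] <- [84 9e]
D1: mem[0x03..0x0a] <- [a8 06 84 9e 41 0a 63 a5]
D2: mem[0x0c..0x0e] <- [40 ef 84]
D3: mem[0x06..0x0a] <- [0a 63 a5 17 74]
query mem[0x13]=0x41, mem[0x0e]=0x84, mem[0x09]=0x17, mem[0x03]=0xa8

MEM[0x13,0x0e,0x09,0x03] = 41 84 17 a8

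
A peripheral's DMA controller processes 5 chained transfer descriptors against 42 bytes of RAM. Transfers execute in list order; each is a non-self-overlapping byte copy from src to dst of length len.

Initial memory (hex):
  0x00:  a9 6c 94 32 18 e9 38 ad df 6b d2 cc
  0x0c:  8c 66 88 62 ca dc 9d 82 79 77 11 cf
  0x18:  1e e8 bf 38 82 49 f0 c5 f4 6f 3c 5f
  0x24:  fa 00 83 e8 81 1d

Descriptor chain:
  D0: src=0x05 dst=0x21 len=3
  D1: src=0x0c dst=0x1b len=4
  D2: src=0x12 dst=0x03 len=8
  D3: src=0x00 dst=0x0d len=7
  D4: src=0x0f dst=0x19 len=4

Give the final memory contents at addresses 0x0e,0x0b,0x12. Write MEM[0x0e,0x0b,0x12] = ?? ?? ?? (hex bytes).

[0] 0x05->0x21 len=3 : e9 38 ad
[1] 0x0c->0x1b len=4 : 8c 66 88 62
[2] 0x12->0x03 len=8 : 9d 82 79 77 11 cf 1e e8
[3] 0x00->0x0d len=7 : a9 6c 94 9d 82 79 77
[4] 0x0f->0x19 len=4 : 94 9d 82 79
query mem[0x0e]=0x6c, mem[0x0b]=0xcc, mem[0x12]=0x79

MEM[0x0e,0x0b,0x12] = 6c cc 79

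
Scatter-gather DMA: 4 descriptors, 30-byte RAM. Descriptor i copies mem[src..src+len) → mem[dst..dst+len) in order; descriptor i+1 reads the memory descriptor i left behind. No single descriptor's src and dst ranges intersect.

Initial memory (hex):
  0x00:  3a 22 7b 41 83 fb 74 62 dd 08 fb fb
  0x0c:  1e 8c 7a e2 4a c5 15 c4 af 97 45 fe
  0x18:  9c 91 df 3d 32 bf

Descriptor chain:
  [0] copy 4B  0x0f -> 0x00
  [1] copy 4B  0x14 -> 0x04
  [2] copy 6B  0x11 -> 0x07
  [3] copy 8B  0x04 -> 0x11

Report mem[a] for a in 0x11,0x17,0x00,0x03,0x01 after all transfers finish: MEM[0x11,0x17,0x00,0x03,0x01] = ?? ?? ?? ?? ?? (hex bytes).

MEM[0x11,0x17,0x00,0x03,0x01] = af af e2 15 4a

#0 dst[0x00+4] := {0xe2,0x4a,0xc5,0x15}
#1 dst[0x04+4] := {0xaf,0x97,0x45,0xfe}
#2 dst[0x07+6] := {0xc5,0x15,0xc4,0xaf,0x97,0x45}
#3 dst[0x11+8] := {0xaf,0x97,0x45,0xc5,0x15,0xc4,0xaf,0x97}
query mem[0x11]=0xaf, mem[0x17]=0xaf, mem[0x00]=0xe2, mem[0x03]=0x15, mem[0x01]=0x4a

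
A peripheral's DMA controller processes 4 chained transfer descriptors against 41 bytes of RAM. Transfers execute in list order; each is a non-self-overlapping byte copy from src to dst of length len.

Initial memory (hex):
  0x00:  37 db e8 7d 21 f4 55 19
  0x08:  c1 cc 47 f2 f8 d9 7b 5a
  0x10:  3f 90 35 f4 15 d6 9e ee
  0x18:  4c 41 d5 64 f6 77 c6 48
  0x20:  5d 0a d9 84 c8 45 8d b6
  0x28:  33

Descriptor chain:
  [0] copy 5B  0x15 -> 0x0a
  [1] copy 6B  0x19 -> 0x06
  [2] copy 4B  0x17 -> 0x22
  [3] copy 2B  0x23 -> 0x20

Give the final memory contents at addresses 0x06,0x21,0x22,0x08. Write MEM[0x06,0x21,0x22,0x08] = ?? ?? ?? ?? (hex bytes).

[0] 0x15->0x0a len=5 : d6 9e ee 4c 41
[1] 0x19->0x06 len=6 : 41 d5 64 f6 77 c6
[2] 0x17->0x22 len=4 : ee 4c 41 d5
[3] 0x23->0x20 len=2 : 4c 41
query mem[0x06]=0x41, mem[0x21]=0x41, mem[0x22]=0xee, mem[0x08]=0x64

MEM[0x06,0x21,0x22,0x08] = 41 41 ee 64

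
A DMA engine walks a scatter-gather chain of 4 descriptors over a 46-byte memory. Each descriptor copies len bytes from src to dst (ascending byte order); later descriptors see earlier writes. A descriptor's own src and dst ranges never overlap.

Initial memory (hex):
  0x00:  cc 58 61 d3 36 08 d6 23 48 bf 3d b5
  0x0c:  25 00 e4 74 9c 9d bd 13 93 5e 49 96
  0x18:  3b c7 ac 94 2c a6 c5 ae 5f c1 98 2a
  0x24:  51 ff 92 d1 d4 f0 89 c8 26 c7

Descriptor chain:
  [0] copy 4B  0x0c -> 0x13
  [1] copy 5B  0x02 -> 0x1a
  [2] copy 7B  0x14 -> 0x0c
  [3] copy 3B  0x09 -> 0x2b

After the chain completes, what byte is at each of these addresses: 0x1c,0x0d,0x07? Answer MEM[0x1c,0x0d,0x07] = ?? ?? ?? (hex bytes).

D0: mem[0x13..0x16] <- [25 00 e4 74]
D1: mem[0x1a..0x1e] <- [61 d3 36 08 d6]
D2: mem[0x0c..0x12] <- [00 e4 74 96 3b c7 61]
D3: mem[0x2b..0x2d] <- [bf 3d b5]
query mem[0x1c]=0x36, mem[0x0d]=0xe4, mem[0x07]=0x23

MEM[0x1c,0x0d,0x07] = 36 e4 23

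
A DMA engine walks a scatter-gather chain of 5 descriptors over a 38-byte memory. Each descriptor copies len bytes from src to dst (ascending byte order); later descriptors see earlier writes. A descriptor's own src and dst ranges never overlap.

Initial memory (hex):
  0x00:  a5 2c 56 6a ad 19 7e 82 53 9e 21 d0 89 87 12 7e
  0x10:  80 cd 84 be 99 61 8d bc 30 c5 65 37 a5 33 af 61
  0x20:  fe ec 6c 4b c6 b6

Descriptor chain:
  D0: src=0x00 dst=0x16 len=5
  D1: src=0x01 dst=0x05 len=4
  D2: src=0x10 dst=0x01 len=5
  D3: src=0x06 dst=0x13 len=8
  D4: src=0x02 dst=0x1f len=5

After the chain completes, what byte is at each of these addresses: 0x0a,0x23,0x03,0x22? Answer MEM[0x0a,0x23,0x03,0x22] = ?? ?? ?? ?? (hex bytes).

MEM[0x0a,0x23,0x03,0x22] = 21 56 84 99

#0 dst[0x16+5] := {0xa5,0x2c,0x56,0x6a,0xad}
#1 dst[0x05+4] := {0x2c,0x56,0x6a,0xad}
#2 dst[0x01+5] := {0x80,0xcd,0x84,0xbe,0x99}
#3 dst[0x13+8] := {0x56,0x6a,0xad,0x9e,0x21,0xd0,0x89,0x87}
#4 dst[0x1f+5] := {0xcd,0x84,0xbe,0x99,0x56}
query mem[0x0a]=0x21, mem[0x23]=0x56, mem[0x03]=0x84, mem[0x22]=0x99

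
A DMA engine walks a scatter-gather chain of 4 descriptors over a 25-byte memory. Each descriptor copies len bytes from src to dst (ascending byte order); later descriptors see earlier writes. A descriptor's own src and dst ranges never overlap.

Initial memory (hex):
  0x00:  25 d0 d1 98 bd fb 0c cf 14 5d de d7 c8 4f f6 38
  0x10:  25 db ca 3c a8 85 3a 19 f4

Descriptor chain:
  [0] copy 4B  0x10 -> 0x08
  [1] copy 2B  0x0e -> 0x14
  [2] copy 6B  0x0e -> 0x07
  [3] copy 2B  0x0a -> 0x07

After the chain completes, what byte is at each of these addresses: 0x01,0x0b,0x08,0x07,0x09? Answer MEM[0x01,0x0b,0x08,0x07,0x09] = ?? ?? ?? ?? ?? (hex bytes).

  after D0: wrote 4B at 0x08 = 25dbca3c
  after D1: wrote 2B at 0x14 = f638
  after D2: wrote 6B at 0x07 = f63825dbca3c
  after D3: wrote 2B at 0x07 = dbca
query mem[0x01]=0xd0, mem[0x0b]=0xca, mem[0x08]=0xca, mem[0x07]=0xdb, mem[0x09]=0x25

MEM[0x01,0x0b,0x08,0x07,0x09] = d0 ca ca db 25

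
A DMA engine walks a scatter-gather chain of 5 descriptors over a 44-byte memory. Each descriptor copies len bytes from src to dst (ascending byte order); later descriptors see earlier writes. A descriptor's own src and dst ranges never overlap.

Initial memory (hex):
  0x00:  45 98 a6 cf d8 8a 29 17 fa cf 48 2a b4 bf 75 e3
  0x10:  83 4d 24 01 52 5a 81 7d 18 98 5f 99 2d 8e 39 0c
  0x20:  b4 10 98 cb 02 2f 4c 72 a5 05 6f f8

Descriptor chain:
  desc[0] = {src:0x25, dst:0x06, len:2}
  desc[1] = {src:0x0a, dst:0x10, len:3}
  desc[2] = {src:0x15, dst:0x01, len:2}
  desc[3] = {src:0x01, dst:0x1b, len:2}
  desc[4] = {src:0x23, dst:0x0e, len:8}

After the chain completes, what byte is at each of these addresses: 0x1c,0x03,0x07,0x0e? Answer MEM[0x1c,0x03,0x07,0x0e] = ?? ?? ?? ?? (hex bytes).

MEM[0x1c,0x03,0x07,0x0e] = 81 cf 4c cb

D0: mem[0x06..0x07] <- [2f 4c]
D1: mem[0x10..0x12] <- [48 2a b4]
D2: mem[0x01..0x02] <- [5a 81]
D3: mem[0x1b..0x1c] <- [5a 81]
D4: mem[0x0e..0x15] <- [cb 02 2f 4c 72 a5 05 6f]
query mem[0x1c]=0x81, mem[0x03]=0xcf, mem[0x07]=0x4c, mem[0x0e]=0xcb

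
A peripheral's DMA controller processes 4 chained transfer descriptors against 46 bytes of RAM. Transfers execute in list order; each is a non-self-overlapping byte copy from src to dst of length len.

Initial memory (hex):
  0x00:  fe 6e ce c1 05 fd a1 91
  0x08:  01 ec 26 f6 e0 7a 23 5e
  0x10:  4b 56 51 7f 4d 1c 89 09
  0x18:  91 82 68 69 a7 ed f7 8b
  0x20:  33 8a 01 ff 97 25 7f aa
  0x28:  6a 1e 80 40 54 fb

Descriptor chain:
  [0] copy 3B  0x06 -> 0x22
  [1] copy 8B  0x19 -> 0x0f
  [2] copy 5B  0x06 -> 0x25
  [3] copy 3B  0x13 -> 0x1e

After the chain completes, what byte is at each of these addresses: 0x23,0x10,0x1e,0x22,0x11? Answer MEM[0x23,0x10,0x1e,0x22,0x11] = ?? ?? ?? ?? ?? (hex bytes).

#0 dst[0x22+3] := {0xa1,0x91,0x01}
#1 dst[0x0f+8] := {0x82,0x68,0x69,0xa7,0xed,0xf7,0x8b,0x33}
#2 dst[0x25+5] := {0xa1,0x91,0x01,0xec,0x26}
#3 dst[0x1e+3] := {0xed,0xf7,0x8b}
query mem[0x23]=0x91, mem[0x10]=0x68, mem[0x1e]=0xed, mem[0x22]=0xa1, mem[0x11]=0x69

MEM[0x23,0x10,0x1e,0x22,0x11] = 91 68 ed a1 69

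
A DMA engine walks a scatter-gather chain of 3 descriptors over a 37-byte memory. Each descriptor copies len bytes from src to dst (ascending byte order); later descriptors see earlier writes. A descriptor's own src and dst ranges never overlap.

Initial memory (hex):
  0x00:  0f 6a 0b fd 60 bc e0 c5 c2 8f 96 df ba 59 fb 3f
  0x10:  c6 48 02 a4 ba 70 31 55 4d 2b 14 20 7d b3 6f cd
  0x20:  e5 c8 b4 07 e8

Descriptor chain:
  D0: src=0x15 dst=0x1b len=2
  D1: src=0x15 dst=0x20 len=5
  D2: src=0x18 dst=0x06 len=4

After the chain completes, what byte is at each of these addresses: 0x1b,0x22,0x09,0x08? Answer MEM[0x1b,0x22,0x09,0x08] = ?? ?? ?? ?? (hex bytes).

MEM[0x1b,0x22,0x09,0x08] = 70 55 70 14

  after D0: wrote 2B at 0x1b = 7031
  after D1: wrote 5B at 0x20 = 7031554d2b
  after D2: wrote 4B at 0x06 = 4d2b1470
query mem[0x1b]=0x70, mem[0x22]=0x55, mem[0x09]=0x70, mem[0x08]=0x14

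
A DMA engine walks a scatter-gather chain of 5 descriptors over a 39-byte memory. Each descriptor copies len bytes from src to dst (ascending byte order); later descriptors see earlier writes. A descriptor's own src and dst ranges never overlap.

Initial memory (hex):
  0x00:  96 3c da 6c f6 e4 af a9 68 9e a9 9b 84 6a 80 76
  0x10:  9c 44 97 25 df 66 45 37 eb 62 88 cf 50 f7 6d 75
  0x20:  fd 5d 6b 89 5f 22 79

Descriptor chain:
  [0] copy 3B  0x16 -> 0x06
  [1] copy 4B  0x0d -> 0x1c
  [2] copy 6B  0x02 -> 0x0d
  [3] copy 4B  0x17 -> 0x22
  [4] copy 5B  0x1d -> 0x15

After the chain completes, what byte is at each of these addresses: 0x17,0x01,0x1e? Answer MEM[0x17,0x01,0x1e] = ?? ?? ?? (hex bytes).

  after D0: wrote 3B at 0x06 = 4537eb
  after D1: wrote 4B at 0x1c = 6a80769c
  after D2: wrote 6B at 0x0d = da6cf6e44537
  after D3: wrote 4B at 0x22 = 37eb6288
  after D4: wrote 5B at 0x15 = 80769cfd5d
query mem[0x17]=0x9c, mem[0x01]=0x3c, mem[0x1e]=0x76

MEM[0x17,0x01,0x1e] = 9c 3c 76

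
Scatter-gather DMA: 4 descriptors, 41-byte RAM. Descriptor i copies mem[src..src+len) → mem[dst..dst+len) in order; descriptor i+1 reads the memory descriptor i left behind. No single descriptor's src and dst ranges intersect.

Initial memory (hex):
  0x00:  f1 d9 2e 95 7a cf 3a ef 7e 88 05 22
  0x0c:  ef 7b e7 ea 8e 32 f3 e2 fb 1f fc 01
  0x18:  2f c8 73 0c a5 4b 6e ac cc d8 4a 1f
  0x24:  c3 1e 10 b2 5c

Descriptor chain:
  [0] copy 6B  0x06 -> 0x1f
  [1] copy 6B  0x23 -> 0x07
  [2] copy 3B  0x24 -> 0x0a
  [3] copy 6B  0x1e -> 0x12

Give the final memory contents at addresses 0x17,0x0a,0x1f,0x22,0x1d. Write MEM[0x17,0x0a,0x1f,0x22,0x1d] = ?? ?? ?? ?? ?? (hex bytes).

D0: mem[0x1f..0x24] <- [3a ef 7e 88 05 22]
D1: mem[0x07..0x0c] <- [05 22 1e 10 b2 5c]
D2: mem[0x0a..0x0c] <- [22 1e 10]
D3: mem[0x12..0x17] <- [6e 3a ef 7e 88 05]
query mem[0x17]=0x05, mem[0x0a]=0x22, mem[0x1f]=0x3a, mem[0x22]=0x88, mem[0x1d]=0x4b

MEM[0x17,0x0a,0x1f,0x22,0x1d] = 05 22 3a 88 4b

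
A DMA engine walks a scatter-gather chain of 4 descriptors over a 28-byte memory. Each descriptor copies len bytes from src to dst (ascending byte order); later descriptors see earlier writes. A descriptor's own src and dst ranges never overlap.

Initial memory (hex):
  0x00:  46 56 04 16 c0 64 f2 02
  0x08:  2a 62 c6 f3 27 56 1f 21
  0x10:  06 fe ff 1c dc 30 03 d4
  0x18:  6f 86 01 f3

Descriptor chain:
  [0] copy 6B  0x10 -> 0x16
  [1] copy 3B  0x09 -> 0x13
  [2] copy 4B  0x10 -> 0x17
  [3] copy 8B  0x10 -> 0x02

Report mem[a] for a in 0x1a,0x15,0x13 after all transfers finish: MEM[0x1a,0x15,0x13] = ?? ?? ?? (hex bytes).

D0: mem[0x16..0x1b] <- [06 fe ff 1c dc 30]
D1: mem[0x13..0x15] <- [62 c6 f3]
D2: mem[0x17..0x1a] <- [06 fe ff 62]
D3: mem[0x02..0x09] <- [06 fe ff 62 c6 f3 06 06]
query mem[0x1a]=0x62, mem[0x15]=0xf3, mem[0x13]=0x62

MEM[0x1a,0x15,0x13] = 62 f3 62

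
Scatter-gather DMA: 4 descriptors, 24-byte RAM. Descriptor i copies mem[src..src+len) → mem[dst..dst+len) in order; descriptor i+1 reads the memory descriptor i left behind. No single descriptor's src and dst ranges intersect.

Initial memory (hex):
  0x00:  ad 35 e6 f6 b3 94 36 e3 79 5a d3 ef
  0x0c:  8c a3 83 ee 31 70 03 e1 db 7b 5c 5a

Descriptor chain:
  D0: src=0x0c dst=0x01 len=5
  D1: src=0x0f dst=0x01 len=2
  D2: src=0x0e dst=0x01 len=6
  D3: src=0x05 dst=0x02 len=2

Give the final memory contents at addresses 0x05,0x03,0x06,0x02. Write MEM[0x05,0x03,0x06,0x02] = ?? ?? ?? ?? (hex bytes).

  after D0: wrote 5B at 0x01 = 8ca383ee31
  after D1: wrote 2B at 0x01 = ee31
  after D2: wrote 6B at 0x01 = 83ee317003e1
  after D3: wrote 2B at 0x02 = 03e1
query mem[0x05]=0x03, mem[0x03]=0xe1, mem[0x06]=0xe1, mem[0x02]=0x03

MEM[0x05,0x03,0x06,0x02] = 03 e1 e1 03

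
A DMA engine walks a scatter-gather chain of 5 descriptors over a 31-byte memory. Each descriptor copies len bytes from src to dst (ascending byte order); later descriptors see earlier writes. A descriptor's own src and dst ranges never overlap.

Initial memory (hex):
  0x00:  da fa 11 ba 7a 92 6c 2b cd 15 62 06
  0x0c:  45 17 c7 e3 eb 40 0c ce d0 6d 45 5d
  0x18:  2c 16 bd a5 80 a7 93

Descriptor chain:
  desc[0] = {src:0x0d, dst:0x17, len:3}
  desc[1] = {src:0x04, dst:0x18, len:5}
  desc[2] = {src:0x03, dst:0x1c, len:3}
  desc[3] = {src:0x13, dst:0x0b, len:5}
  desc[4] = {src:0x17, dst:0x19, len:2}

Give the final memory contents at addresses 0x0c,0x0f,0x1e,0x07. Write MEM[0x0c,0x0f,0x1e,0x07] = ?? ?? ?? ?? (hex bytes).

MEM[0x0c,0x0f,0x1e,0x07] = d0 17 92 2b

[0] 0x0d->0x17 len=3 : 17 c7 e3
[1] 0x04->0x18 len=5 : 7a 92 6c 2b cd
[2] 0x03->0x1c len=3 : ba 7a 92
[3] 0x13->0x0b len=5 : ce d0 6d 45 17
[4] 0x17->0x19 len=2 : 17 7a
query mem[0x0c]=0xd0, mem[0x0f]=0x17, mem[0x1e]=0x92, mem[0x07]=0x2b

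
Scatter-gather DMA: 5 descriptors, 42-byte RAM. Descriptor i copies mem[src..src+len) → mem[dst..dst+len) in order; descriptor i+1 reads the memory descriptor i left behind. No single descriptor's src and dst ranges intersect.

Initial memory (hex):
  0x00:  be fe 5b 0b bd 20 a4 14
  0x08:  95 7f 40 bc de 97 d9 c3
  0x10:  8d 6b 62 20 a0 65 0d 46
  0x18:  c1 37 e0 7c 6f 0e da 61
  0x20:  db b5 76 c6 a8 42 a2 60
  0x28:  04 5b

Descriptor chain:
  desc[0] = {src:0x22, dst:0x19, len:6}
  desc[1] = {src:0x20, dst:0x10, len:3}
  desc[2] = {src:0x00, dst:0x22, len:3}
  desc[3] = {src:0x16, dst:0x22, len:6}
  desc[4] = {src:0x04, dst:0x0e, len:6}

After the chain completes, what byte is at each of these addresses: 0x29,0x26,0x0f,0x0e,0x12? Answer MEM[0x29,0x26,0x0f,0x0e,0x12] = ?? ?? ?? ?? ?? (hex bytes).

MEM[0x29,0x26,0x0f,0x0e,0x12] = 5b c6 20 bd 95

  after D0: wrote 6B at 0x19 = 76c6a842a260
  after D1: wrote 3B at 0x10 = dbb576
  after D2: wrote 3B at 0x22 = befe5b
  after D3: wrote 6B at 0x22 = 0d46c176c6a8
  after D4: wrote 6B at 0x0e = bd20a414957f
query mem[0x29]=0x5b, mem[0x26]=0xc6, mem[0x0f]=0x20, mem[0x0e]=0xbd, mem[0x12]=0x95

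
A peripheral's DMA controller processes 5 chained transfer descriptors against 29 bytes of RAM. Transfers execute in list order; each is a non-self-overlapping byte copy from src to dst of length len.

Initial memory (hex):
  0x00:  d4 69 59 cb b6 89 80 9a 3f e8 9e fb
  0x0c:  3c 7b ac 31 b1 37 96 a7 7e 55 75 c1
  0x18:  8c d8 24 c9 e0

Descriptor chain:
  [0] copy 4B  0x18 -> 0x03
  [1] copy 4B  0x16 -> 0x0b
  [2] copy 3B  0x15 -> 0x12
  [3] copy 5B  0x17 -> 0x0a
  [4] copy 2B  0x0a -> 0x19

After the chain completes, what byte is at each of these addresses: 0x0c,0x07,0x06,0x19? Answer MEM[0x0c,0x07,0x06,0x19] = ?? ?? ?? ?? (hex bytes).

  after D0: wrote 4B at 0x03 = 8cd824c9
  after D1: wrote 4B at 0x0b = 75c18cd8
  after D2: wrote 3B at 0x12 = 5575c1
  after D3: wrote 5B at 0x0a = c18cd824c9
  after D4: wrote 2B at 0x19 = c18c
query mem[0x0c]=0xd8, mem[0x07]=0x9a, mem[0x06]=0xc9, mem[0x19]=0xc1

MEM[0x0c,0x07,0x06,0x19] = d8 9a c9 c1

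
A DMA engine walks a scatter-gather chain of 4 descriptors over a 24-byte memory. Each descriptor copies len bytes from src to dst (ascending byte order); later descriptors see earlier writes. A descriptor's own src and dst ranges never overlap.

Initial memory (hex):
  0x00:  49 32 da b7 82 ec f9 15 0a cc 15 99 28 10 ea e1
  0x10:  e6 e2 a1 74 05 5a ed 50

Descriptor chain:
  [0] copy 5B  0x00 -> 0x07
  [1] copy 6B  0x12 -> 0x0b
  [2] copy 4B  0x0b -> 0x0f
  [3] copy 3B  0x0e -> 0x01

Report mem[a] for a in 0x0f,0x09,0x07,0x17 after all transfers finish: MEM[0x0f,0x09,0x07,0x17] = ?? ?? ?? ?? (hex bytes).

[0] 0x00->0x07 len=5 : 49 32 da b7 82
[1] 0x12->0x0b len=6 : a1 74 05 5a ed 50
[2] 0x0b->0x0f len=4 : a1 74 05 5a
[3] 0x0e->0x01 len=3 : 5a a1 74
query mem[0x0f]=0xa1, mem[0x09]=0xda, mem[0x07]=0x49, mem[0x17]=0x50

MEM[0x0f,0x09,0x07,0x17] = a1 da 49 50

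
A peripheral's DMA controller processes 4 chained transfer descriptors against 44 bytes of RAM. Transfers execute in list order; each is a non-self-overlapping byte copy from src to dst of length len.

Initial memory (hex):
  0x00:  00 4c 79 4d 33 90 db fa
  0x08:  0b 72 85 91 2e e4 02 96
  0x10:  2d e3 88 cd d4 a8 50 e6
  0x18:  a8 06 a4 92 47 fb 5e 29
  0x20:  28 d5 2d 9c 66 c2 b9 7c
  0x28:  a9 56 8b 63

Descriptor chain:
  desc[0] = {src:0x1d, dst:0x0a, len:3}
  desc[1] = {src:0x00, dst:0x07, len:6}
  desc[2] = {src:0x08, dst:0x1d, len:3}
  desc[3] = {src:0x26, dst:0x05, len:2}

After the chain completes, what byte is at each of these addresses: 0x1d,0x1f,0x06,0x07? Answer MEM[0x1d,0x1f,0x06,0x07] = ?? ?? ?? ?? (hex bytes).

MEM[0x1d,0x1f,0x06,0x07] = 4c 4d 7c 00

[0] 0x1d->0x0a len=3 : fb 5e 29
[1] 0x00->0x07 len=6 : 00 4c 79 4d 33 90
[2] 0x08->0x1d len=3 : 4c 79 4d
[3] 0x26->0x05 len=2 : b9 7c
query mem[0x1d]=0x4c, mem[0x1f]=0x4d, mem[0x06]=0x7c, mem[0x07]=0x00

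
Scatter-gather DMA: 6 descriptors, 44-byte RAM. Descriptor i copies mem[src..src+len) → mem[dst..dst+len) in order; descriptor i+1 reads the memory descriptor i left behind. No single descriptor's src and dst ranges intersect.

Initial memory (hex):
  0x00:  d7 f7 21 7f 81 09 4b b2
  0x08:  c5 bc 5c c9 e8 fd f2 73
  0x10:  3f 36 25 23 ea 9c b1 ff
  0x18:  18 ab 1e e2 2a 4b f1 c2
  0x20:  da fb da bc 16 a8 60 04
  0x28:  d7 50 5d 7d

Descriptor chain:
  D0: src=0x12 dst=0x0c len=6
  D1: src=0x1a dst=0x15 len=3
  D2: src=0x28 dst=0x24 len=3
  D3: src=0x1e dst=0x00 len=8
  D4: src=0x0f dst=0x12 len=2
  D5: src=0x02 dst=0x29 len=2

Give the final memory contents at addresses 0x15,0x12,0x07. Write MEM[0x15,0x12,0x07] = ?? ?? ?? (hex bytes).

MEM[0x15,0x12,0x07] = 1e 9c 50

[0] 0x12->0x0c len=6 : 25 23 ea 9c b1 ff
[1] 0x1a->0x15 len=3 : 1e e2 2a
[2] 0x28->0x24 len=3 : d7 50 5d
[3] 0x1e->0x00 len=8 : f1 c2 da fb da bc d7 50
[4] 0x0f->0x12 len=2 : 9c b1
[5] 0x02->0x29 len=2 : da fb
query mem[0x15]=0x1e, mem[0x12]=0x9c, mem[0x07]=0x50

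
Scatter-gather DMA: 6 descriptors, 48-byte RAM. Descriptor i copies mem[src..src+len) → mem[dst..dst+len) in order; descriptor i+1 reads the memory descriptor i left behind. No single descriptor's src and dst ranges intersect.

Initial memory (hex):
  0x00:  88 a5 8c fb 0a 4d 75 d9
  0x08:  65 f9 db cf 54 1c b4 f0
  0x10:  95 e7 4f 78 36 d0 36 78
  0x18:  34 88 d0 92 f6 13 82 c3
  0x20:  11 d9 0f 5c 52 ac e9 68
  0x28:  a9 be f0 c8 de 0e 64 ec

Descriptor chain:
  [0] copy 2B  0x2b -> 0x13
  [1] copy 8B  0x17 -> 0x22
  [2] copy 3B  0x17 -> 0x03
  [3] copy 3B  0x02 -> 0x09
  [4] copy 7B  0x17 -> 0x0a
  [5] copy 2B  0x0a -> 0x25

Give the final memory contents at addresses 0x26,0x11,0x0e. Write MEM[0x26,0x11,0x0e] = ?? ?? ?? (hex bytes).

[0] 0x2b->0x13 len=2 : c8 de
[1] 0x17->0x22 len=8 : 78 34 88 d0 92 f6 13 82
[2] 0x17->0x03 len=3 : 78 34 88
[3] 0x02->0x09 len=3 : 8c 78 34
[4] 0x17->0x0a len=7 : 78 34 88 d0 92 f6 13
[5] 0x0a->0x25 len=2 : 78 34
query mem[0x26]=0x34, mem[0x11]=0xe7, mem[0x0e]=0x92

MEM[0x26,0x11,0x0e] = 34 e7 92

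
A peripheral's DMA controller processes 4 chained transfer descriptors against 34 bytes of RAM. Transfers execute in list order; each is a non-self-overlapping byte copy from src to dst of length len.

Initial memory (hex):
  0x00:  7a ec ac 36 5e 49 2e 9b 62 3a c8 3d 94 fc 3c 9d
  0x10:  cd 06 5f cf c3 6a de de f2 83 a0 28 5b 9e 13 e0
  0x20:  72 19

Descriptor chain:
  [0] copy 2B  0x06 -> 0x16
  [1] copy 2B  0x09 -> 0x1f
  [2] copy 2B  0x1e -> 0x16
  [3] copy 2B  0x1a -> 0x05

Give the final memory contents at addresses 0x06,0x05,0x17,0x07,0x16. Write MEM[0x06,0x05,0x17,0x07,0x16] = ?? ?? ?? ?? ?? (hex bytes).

[0] 0x06->0x16 len=2 : 2e 9b
[1] 0x09->0x1f len=2 : 3a c8
[2] 0x1e->0x16 len=2 : 13 3a
[3] 0x1a->0x05 len=2 : a0 28
query mem[0x06]=0x28, mem[0x05]=0xa0, mem[0x17]=0x3a, mem[0x07]=0x9b, mem[0x16]=0x13

MEM[0x06,0x05,0x17,0x07,0x16] = 28 a0 3a 9b 13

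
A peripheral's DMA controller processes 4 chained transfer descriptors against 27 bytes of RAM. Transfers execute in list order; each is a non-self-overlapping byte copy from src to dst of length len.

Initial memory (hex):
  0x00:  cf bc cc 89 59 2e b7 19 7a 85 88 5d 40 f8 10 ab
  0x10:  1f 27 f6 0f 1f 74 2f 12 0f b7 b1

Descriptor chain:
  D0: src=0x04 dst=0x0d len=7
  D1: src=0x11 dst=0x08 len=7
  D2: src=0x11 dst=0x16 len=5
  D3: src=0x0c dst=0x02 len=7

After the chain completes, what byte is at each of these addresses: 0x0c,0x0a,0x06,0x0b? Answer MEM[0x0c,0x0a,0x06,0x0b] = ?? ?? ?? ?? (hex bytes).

[0] 0x04->0x0d len=7 : 59 2e b7 19 7a 85 88
[1] 0x11->0x08 len=7 : 7a 85 88 1f 74 2f 12
[2] 0x11->0x16 len=5 : 7a 85 88 1f 74
[3] 0x0c->0x02 len=7 : 74 2f 12 b7 19 7a 85
query mem[0x0c]=0x74, mem[0x0a]=0x88, mem[0x06]=0x19, mem[0x0b]=0x1f

MEM[0x0c,0x0a,0x06,0x0b] = 74 88 19 1f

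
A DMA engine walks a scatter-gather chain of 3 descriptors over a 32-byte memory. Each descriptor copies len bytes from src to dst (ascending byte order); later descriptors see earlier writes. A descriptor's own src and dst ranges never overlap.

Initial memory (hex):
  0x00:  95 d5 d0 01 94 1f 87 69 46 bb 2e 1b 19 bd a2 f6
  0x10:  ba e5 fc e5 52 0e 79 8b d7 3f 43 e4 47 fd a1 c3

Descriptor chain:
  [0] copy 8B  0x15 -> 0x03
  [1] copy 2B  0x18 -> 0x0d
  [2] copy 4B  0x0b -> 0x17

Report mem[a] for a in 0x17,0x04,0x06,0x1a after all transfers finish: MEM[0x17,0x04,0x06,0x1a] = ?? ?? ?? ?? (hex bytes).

MEM[0x17,0x04,0x06,0x1a] = 1b 79 d7 3f

[0] 0x15->0x03 len=8 : 0e 79 8b d7 3f 43 e4 47
[1] 0x18->0x0d len=2 : d7 3f
[2] 0x0b->0x17 len=4 : 1b 19 d7 3f
query mem[0x17]=0x1b, mem[0x04]=0x79, mem[0x06]=0xd7, mem[0x1a]=0x3f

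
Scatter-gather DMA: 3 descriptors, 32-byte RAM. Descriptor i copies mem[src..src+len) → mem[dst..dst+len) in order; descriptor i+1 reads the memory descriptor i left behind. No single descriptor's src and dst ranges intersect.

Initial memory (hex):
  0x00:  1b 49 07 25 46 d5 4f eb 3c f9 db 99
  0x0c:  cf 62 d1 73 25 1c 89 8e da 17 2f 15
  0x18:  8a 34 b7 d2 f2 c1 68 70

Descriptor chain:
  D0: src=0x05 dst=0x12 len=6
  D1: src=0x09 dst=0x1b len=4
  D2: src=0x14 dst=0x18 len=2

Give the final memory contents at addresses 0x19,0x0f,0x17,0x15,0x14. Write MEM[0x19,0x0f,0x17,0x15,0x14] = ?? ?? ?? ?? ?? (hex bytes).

MEM[0x19,0x0f,0x17,0x15,0x14] = 3c 73 db 3c eb

[0] 0x05->0x12 len=6 : d5 4f eb 3c f9 db
[1] 0x09->0x1b len=4 : f9 db 99 cf
[2] 0x14->0x18 len=2 : eb 3c
query mem[0x19]=0x3c, mem[0x0f]=0x73, mem[0x17]=0xdb, mem[0x15]=0x3c, mem[0x14]=0xeb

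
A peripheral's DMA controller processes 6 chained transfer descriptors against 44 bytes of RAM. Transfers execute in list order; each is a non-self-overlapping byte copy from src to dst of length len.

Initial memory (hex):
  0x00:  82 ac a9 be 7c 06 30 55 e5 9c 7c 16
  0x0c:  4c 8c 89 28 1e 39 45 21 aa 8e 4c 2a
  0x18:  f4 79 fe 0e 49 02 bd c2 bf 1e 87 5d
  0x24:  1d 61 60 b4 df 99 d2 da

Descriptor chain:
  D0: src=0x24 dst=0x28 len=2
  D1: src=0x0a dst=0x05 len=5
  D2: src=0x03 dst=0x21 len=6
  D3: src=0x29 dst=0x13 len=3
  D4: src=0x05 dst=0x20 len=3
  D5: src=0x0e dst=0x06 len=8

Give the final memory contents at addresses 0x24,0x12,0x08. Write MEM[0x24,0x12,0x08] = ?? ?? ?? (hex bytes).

#0 dst[0x28+2] := {0x1d,0x61}
#1 dst[0x05+5] := {0x7c,0x16,0x4c,0x8c,0x89}
#2 dst[0x21+6] := {0xbe,0x7c,0x7c,0x16,0x4c,0x8c}
#3 dst[0x13+3] := {0x61,0xd2,0xda}
#4 dst[0x20+3] := {0x7c,0x16,0x4c}
#5 dst[0x06+8] := {0x89,0x28,0x1e,0x39,0x45,0x61,0xd2,0xda}
query mem[0x24]=0x16, mem[0x12]=0x45, mem[0x08]=0x1e

MEM[0x24,0x12,0x08] = 16 45 1e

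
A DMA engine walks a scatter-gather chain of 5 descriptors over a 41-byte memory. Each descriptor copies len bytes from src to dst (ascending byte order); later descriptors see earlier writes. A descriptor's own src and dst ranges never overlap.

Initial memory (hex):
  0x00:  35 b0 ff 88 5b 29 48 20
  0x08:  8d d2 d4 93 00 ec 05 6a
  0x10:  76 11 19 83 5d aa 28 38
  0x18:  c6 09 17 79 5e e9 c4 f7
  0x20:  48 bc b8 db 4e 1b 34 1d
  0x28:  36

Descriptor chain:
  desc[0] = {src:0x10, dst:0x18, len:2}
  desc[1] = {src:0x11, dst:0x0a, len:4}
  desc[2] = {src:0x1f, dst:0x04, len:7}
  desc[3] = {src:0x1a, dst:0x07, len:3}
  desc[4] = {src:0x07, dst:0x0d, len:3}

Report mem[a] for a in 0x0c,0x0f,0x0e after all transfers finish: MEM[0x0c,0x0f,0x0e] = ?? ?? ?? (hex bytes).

MEM[0x0c,0x0f,0x0e] = 83 5e 79

  after D0: wrote 2B at 0x18 = 7611
  after D1: wrote 4B at 0x0a = 1119835d
  after D2: wrote 7B at 0x04 = f748bcb8db4e1b
  after D3: wrote 3B at 0x07 = 17795e
  after D4: wrote 3B at 0x0d = 17795e
query mem[0x0c]=0x83, mem[0x0f]=0x5e, mem[0x0e]=0x79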